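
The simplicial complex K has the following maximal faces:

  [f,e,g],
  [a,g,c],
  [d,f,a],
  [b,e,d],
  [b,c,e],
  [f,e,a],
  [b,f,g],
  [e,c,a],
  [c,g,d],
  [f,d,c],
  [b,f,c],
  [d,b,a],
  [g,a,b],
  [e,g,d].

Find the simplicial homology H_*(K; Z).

Order the vertices as a < b < c < d < e < f < g. Listing each simplex with vertices in this order, K has dimension 2 with simplices:

  0-simplices (7): a, b, c, d, e, f, g
  1-simplices (21): ab, ac, ad, ae, af, ag, bc, bd, be, bf, bg, cd, ce, cf, cg, de, df, dg, ef, eg, fg
  2-simplices (14): abd, abg, ace, acg, adf, aef, bce, bcf, bde, bfg, cdf, cdg, deg, efg

giving chain groups C_0 ≅ Z^7, C_1 ≅ Z^21, C_2 ≅ Z^14.

∂_1: C_1 → C_0 is given by ∂[p,q] = [q] − [p]. For instance
  ∂eg = g − e.
The 7×21 boundary matrix has rank 6 and Smith normal form diag(1,1,1,1,1,1).

∂_2: C_2 → C_1 acts by ∂[p,q,r] = [q,r] − [p,r] + [p,q]. For instance
  ∂bde = de − be + bd,
  ∂deg = eg − dg + de.
The resulting 21×14 matrix has rank 13, and its Smith normal form has invariant factors (1,1,1,1,1,1,1,1,1,1,1,1,1).

From H_k ≅ ker(∂_k) / im(∂_{k+1}) we obtain:

  H_0: rank C_0 − rank ∂_1 = 7 − 6 = 1, and the invariant factors of ∂_1 are all 1, so H_0 ≅ Z.
  H_1: rank ker ∂_1 − rank ∂_2 = (21 − 6) − 13 = 2, and the invariant factors of ∂_2 are all 1, so H_1 ≅ Z^2.
  H_2: rank ker ∂_2 − rank ∂_3 = (14 − 13) − 0 = 1, and there is no ∂_3, so H_2 ≅ Z.

(K is a triangulation of the torus T^2.)

H_0 ≅ Z,  H_1 ≅ Z^2,  H_2 ≅ Z.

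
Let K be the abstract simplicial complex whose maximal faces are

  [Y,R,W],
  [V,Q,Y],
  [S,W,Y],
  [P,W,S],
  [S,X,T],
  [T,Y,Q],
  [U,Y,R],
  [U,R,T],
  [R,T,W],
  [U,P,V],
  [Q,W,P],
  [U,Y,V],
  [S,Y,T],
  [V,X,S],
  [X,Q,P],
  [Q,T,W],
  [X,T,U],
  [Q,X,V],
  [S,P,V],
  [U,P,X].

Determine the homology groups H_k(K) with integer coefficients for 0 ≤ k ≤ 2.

H_0 = Z,  H_1 = Z ⊕ Z_2,  H_2 = 0.

Fix the vertex order P < Q < R < S < T < U < V < W < X < Y and write every simplex with vertices in increasing order. Then dim K = 2 and the simplices of K are:

  0-simplices (10): P, Q, R, S, T, U, V, W, X, Y
  1-simplices (30): PQ, PS, PU, PV, PW, PX, QT, QV, QW, QX, QY, RT, RU, RW, RY, ST, SV, SW, SX, SY, TU, TW, TX, TY, UV, UX, UY, VX, VY, WY
  2-simplices (20): PQW, PQX, PSV, PSW, PUV, PUX, QTW, QTY, QVX, QVY, RTU, RTW, RUY, RWY, STX, STY, SVX, SWY, TUX, UVY

giving chain groups C_0 ≅ Z^10, C_1 ≅ Z^30, C_2 ≅ Z^20.

Boundary ∂_1: C_1 → C_0 is given by ∂[p,q] = [q] − [p].
This gives a 10×30 integer matrix of rank 9; reducing to Smith normal form yields diagonal entries (1,1,1,1,1,1,1,1,1).

∂_2: C_2 → C_1 maps a triangle to the signed sum of its edges. For instance
  ∂PUV = UV − PV + PU,
  ∂SWY = WY − SY + SW.
The 30×20 boundary matrix has rank 20 and Smith normal form diag(1,1,1,1,1,1,1,1,1,1,1,1,1,1,1,1,1,1,1,2).

From H_k ≅ ker(∂_k) / im(∂_{k+1}) we obtain:

  H_0: rank C_0 − rank ∂_1 = 10 − 9 = 1, and the invariant factors of ∂_1 are all 1, so H_0 ≅ Z.
  H_1: rank ker ∂_1 − rank ∂_2 = (30 − 9) − 20 = 1, and ∂_2 has invariant factor 2 > 1, so H_1 ≅ Z ⊕ Z_2.
  H_2: rank ker ∂_2 − rank ∂_3 = (20 − 20) − 0 = 0, and there is no ∂_3, so H_2 ≅ 0.

As a check, the Euler characteristic is 10 − 30 + 20 = 0, which agrees with 1 − 1 + 0 = 0.
(K is a triangulation of the Klein bottle.)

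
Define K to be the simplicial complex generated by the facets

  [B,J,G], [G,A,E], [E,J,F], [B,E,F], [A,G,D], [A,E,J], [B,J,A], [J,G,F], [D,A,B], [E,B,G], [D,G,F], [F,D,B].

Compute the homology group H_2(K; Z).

Fix the vertex order A < B < D < E < F < G < J and write every simplex with vertices in increasing order. Then dim K = 2 and the simplices of K are:

  0-simplices (7): A, B, D, E, F, G, J
  1-simplices (18): AB, AD, AE, AG, AJ, BD, BE, BF, BG, BJ, DF, DG, EF, EG, EJ, FG, FJ, GJ
  2-simplices (12): ABD, ABJ, ADG, AEG, AEJ, BDF, BEF, BEG, BGJ, DFG, EFJ, FGJ

so the chain groups are C_0 ≅ Z^7, C_1 ≅ Z^18, C_2 ≅ Z^12.

The boundary map ∂_1: C_1 → C_0 sends each edge [p,q] (with p < q) to q − p.
This gives a 7×18 integer matrix of rank 6; reducing to Smith normal form yields diagonal entries (1,1,1,1,1,1).

The boundary map ∂_2: C_2 → C_1 sends each 2-simplex [p,q,r] to [q,r] − [p,r] + [p,q]. For instance
  ∂AEJ = EJ − AJ + AE,
  ∂DFG = FG − DG + DF.
This gives a 18×12 integer matrix of rank 12; reducing to Smith normal form yields diagonal entries (1,1,1,1,1,1,1,1,1,1,1,2).

Reading off H_k = ker ∂_k / im ∂_{k+1}:

  H_2: rank ker ∂_2 − rank ∂_3 = (12 − 12) − 0 = 0, and there is no ∂_3, so H_2 = 0.

(K is a triangulation of the real projective plane RP^2.)

H_2 ≅ 0.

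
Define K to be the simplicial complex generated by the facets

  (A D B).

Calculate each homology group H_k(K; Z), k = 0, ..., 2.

We work with the vertex ordering A < B < D. The simplices of K, each written with vertices in increasing order, are:

  0-simplices (3): A, B, D
  1-simplices (3): AB, AD, BD
  2-simplices (1): ABD

Hence C_0 ≅ Z^3, C_1 ≅ Z^3, C_2 ≅ Z^1.

∂_1: C_1 → C_0 maps an edge to its endpoints' difference, ∂[p,q] = q − p. For instance
  ∂BD = D − B.
The 3×3 boundary matrix has rank 2 and Smith normal form diag(1,1).

The boundary map ∂_2: C_2 → C_1 maps a triangle to the signed sum of its edges. For instance
  ∂ABD = BD − AD + AB.
As a 3×1 matrix over Z this has rank 1, with invariant factors (1).

Computing H_k = (kernel of ∂_k) / (image of ∂_{k+1}):

  H_0: rank C_0 − rank ∂_1 = 3 − 2 = 1, and the invariant factors of ∂_1 are all 1, so H_0 ≅ Z.
  H_1: rank ker ∂_1 − rank ∂_2 = (3 − 2) − 1 = 0, and the invariant factors of ∂_2 are all 1, so H_1 ≅ 0.
  H_2: rank ker ∂_2 − rank ∂_3 = (1 − 1) − 0 = 0, and there is no ∂_3, so H_2 ≅ 0.

H_0 ≅ Z,  H_1 = 0,  H_2 = 0.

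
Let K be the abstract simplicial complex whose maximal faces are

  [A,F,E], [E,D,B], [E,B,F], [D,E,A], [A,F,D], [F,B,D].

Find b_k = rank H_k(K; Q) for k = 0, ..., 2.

b_0 = 1, b_1 = 0, b_2 = 1.

We work with the vertex ordering A < B < D < E < F. The simplices of K, each written with vertices in increasing order, are:

  0-simplices (5): A, B, D, E, F
  1-simplices (9): AD, AE, AF, BD, BE, BF, DE, DF, EF
  2-simplices (6): ADE, ADF, AEF, BDE, BDF, BEF

so the chain groups are C_0 ≅ Z^5, C_1 ≅ Z^9, C_2 ≅ Z^6.

∂_1: C_1 → C_0 maps an edge to its endpoints' difference, ∂[p,q] = q − p.
This gives a 5×9 integer matrix of rank 4; reducing to Smith normal form yields diagonal entries (1,1,1,1).

The boundary map ∂_2: C_2 → C_1 acts by ∂[p,q,r] = [q,r] − [p,r] + [p,q]. For instance
  ∂BDF = DF − BF + BD,
  ∂AEF = EF − AF + AE.
This gives a 9×6 integer matrix of rank 5; reducing to Smith normal form yields diagonal entries (1,1,1,1,1).

Now H_k = ker ∂_k / im ∂_{k+1}, so:

  H_0: rank C_0 − rank ∂_1 = 5 − 4 = 1, and the invariant factors of ∂_1 are all 1, so H_0 ≅ Z.
  H_1: rank ker ∂_1 − rank ∂_2 = (9 − 4) − 5 = 0, and the invariant factors of ∂_2 are all 1, so H_1 ≅ 0.
  H_2: rank ker ∂_2 − rank ∂_3 = (6 − 5) − 0 = 1, and there is no ∂_3, so H_2 ≅ Z.

(K is a triangulation of the 2-sphere S^2.)

Hence the Betti numbers are b_0 = 1, b_1 = 0, b_2 = 1.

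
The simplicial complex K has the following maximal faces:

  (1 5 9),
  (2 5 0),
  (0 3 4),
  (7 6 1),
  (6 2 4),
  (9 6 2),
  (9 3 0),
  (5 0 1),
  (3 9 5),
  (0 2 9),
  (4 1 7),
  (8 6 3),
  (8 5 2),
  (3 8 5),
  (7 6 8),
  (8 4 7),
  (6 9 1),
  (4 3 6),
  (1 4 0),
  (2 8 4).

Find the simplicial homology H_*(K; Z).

H_0 ≅ Z,  H_1 ≅ Z ⊕ Z/2Z,  H_2 = 0.

Fix the vertex order 0 < 1 < 2 < 3 < 4 < 5 < 6 < 7 < 8 < 9 and write every simplex with vertices in increasing order. Then dim K = 2 and the simplices of K are:

  0-simplices (10): [0], [1], [2], [3], [4], [5], [6], [7], [8], [9]
  1-simplices (30): (30 of them)
  2-simplices (20): (20 of them)

so the chain groups are C_0 ≅ Z^10, C_1 ≅ Z^30, C_2 ≅ Z^20.

∂_1: C_1 → C_0 sends each edge [p,q] (with p < q) to q − p. For instance
  ∂[6,7] = [7] − [6].
This gives a 10×30 integer matrix of rank 9; reducing to Smith normal form yields diagonal entries (1,1,1,1,1,1,1,1,1).

∂_2: C_2 → C_1 maps a triangle to the signed sum of its edges. For instance
  ∂[3,5,9] = [5,9] − [3,9] + [3,5],
  ∂[1,5,9] = [5,9] − [1,9] + [1,5].
This gives a 30×20 integer matrix of rank 20; reducing to Smith normal form yields diagonal entries (1,1,1,1,1,1,1,1,1,1,1,1,1,1,1,1,1,1,1,2).

Now H_k = ker ∂_k / im ∂_{k+1}, so:

  H_0: rank C_0 − rank ∂_1 = 10 − 9 = 1, and the invariant factors of ∂_1 are all 1, so H_0 = Z.
  H_1: rank ker ∂_1 − rank ∂_2 = (30 − 9) − 20 = 1, and ∂_2 has invariant factor 2 > 1, so H_1 = Z ⊕ Z/2Z.
  H_2: rank ker ∂_2 − rank ∂_3 = (20 − 20) − 0 = 0, and there is no ∂_3, so H_2 = 0.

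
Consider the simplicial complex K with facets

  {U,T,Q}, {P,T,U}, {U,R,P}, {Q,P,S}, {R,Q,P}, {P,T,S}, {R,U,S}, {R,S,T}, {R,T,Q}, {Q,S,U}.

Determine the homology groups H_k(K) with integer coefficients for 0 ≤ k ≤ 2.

K has 6 vertices, 15 edges, 10 triangles.
rank ∂_0 = 0, rank ∂_1 = 5 ⇒ b_0 = 6 − 0 − 5 = 1; all invariant factors of ∂_1 are 1 so no torsion. So H_0 ≅ Z.
rank ∂_1 = 5, rank ∂_2 = 10 ⇒ b_1 = 15 − 5 − 10 = 0; ∂_2 has invariant factor(s) [2] giving torsion. So H_1 ≅ Z/2Z.
rank ∂_2 = 10, rank ∂_3 = 0 ⇒ b_2 = 10 − 10 − 0 = 0. So H_2 ≅ 0.

H_0 ≅ Z,  H_1 ≅ Z/2Z,  H_2 = 0.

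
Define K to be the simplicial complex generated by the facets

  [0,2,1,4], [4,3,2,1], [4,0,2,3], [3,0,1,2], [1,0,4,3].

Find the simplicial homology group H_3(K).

H_3 = Z.

Fix the vertex order 0 < 1 < 2 < 3 < 4 and write every simplex with vertices in increasing order. Then dim K = 3 and the simplices of K are:

  0-simplices (5): [0], [1], [2], [3], [4]
  1-simplices (10): [0,1], [0,2], [0,3], [0,4], [1,2], [1,3], [1,4], [2,3], [2,4], [3,4]
  2-simplices (10): [0,1,2], [0,1,3], [0,1,4], [0,2,3], [0,2,4], [0,3,4], [1,2,3], [1,2,4], [1,3,4], [2,3,4]
  3-simplices (5): [0,1,2,3], [0,1,2,4], [0,1,3,4], [0,2,3,4], [1,2,3,4]

giving chain groups C_0 ≅ Z^5, C_1 ≅ Z^10, C_2 ≅ Z^10, C_3 ≅ Z^5.

Boundary ∂_1: C_1 → C_0 is given by ∂[p,q] = [q] − [p]. For instance
  ∂[1,4] = [4] − [1].
This gives a 5×10 integer matrix of rank 4; reducing to Smith normal form yields diagonal entries (1,1,1,1).

Boundary ∂_2: C_2 → C_1 maps a triangle to the signed sum of its edges. For instance
  ∂[0,1,4] = [1,4] − [0,4] + [0,1],
  ∂[0,3,4] = [3,4] − [0,4] + [0,3].
The 10×10 boundary matrix has rank 6 and Smith normal form diag(1,1,1,1,1,1).

∂_3: C_3 → C_2 sends each 3-simplex σ to the alternating sum Σ_i (−1)^i (σ with its i-th vertex removed). For instance
  ∂[0,1,2,3] = [1,2,3] − [0,2,3] + [0,1,3] − [0,1,2],
  ∂[0,1,3,4] = [1,3,4] − [0,3,4] + [0,1,4] − [0,1,3].
The 10×5 boundary matrix has rank 4 and Smith normal form diag(1,1,1,1).

Now H_k = ker ∂_k / im ∂_{k+1}, so:

  H_3: rank ker ∂_3 − rank ∂_4 = (5 − 4) − 0 = 1, and there is no ∂_4, so H_3 ≅ Z.

(K is a triangulation of the 3-sphere S^3.)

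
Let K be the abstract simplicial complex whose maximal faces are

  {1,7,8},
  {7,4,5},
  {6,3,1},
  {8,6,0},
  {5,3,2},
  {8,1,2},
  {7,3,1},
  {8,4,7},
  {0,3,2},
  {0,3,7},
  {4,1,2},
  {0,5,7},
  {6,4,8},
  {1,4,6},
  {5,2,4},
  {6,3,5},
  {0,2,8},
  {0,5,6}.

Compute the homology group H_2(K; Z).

We work with the vertex ordering 0 < 1 < 2 < 3 < 4 < 5 < 6 < 7 < 8. The simplices of K, each written with vertices in increasing order, are:

  0-simplices (9): [0], [1], [2], [3], [4], [5], [6], [7], [8]
  1-simplices (27): (27 of them)
  2-simplices (18): [0,2,3], [0,2,8], [0,3,7], [0,5,6], [0,5,7], [0,6,8], [1,2,4], [1,2,8], [1,3,6], [1,3,7], [1,4,6], [1,7,8], [2,3,5], [2,4,5], [3,5,6], [4,5,7], [4,6,8], [4,7,8]

Hence C_0 ≅ Z^9, C_1 ≅ Z^27, C_2 ≅ Z^18.

Boundary ∂_1: C_1 → C_0 sends each edge [p,q] (with p < q) to q − p. For instance
  ∂[4,8] = [8] − [4].
As a 9×27 matrix over Z this has rank 8, with invariant factors (1,1,1,1,1,1,1,1).

The boundary map ∂_2: C_2 → C_1 maps a triangle to the signed sum of its edges. For instance
  ∂[0,2,8] = [2,8] − [0,8] + [0,2],
  ∂[1,2,4] = [2,4] − [1,4] + [1,2].
This gives a 27×18 integer matrix of rank 18; reducing to Smith normal form yields diagonal entries (1,1,1,1,1,1,1,1,1,1,1,1,1,1,1,1,1,2).

Reading off H_k = ker ∂_k / im ∂_{k+1}:

  H_2: rank ker ∂_2 − rank ∂_3 = (18 − 18) − 0 = 0, and there is no ∂_3, so H_2 ≅ 0.

H_2 = 0.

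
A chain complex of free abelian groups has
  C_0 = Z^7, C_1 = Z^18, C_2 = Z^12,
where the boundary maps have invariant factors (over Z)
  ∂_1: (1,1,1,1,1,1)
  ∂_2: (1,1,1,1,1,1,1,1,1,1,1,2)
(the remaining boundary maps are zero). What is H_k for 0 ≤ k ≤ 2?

H_0: b_0 = 7 − 0 − 6 = 1; torsion from ∂_1 factors > 1: none. So H_0 = Z.
H_1: b_1 = 18 − 6 − 12 = 0; torsion from ∂_2 factors > 1: [2]. So H_1 = Z/2.
H_2: b_2 = 12 − 12 − 0 = 0; torsion from ∂_3 factors > 1: none. So H_2 = 0.

H_0 = Z,  H_1 = Z/2,  H_2 = 0.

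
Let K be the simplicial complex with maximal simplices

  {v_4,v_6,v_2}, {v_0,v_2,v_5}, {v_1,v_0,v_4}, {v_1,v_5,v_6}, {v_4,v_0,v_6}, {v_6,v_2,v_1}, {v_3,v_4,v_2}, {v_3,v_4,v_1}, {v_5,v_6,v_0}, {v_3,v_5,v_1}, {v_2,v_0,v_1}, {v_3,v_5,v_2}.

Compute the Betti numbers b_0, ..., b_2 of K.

Fix the vertex order v_0 < v_1 < v_2 < v_3 < v_4 < v_5 < v_6 and write every simplex with vertices in increasing order. Then dim K = 2 and the simplices of K are:

  0-simplices (7): [v_0], [v_1], [v_2], [v_3], [v_4], [v_5], [v_6]
  1-simplices (18): (18 of them)
  2-simplices (12): (12 of them)

giving chain groups C_0 ≅ Z^7, C_1 ≅ Z^18, C_2 ≅ Z^12.

∂_1: C_1 → C_0 sends each edge [p,q] (with p < q) to q − p. For instance
  ∂[v_5,v_6] = [v_6] − [v_5].
The resulting 7×18 matrix has rank 6, and its Smith normal form has invariant factors (1,1,1,1,1,1).

∂_2: C_2 → C_1 acts by ∂[p,q,r] = [q,r] − [p,r] + [p,q]. For instance
  ∂[v_1,v_5,v_6] = [v_5,v_6] − [v_1,v_6] + [v_1,v_5],
  ∂[v_0,v_1,v_2] = [v_1,v_2] − [v_0,v_2] + [v_0,v_1].
This gives a 18×12 integer matrix of rank 12; reducing to Smith normal form yields diagonal entries (1,1,1,1,1,1,1,1,1,1,1,2).

Reading off H_k = ker ∂_k / im ∂_{k+1}:

  H_0: rank C_0 − rank ∂_1 = 7 − 6 = 1, and the invariant factors of ∂_1 are all 1, so H_0 ≅ Z.
  H_1: rank ker ∂_1 − rank ∂_2 = (18 − 6) − 12 = 0, and ∂_2 has invariant factor 2 > 1, so H_1 ≅ Z/2Z.
  H_2: rank ker ∂_2 − rank ∂_3 = (12 − 12) − 0 = 0, and there is no ∂_3, so H_2 ≅ 0.

Hence the Betti numbers are b_0 = 1, b_1 = 0, b_2 = 0.

b_0 = 1, b_1 = 0, b_2 = 0.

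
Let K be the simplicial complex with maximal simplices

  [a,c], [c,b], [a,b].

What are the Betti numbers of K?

We work with the vertex ordering a < b < c. The simplices of K, each written with vertices in increasing order, are:

  0-simplices (3): a, b, c
  1-simplices (3): ab, ac, bc

giving chain groups C_0 ≅ Z^3, C_1 ≅ Z^3.

∂_1: C_1 → C_0 sends each edge [p,q] (with p < q) to q − p. For instance
  ∂ab = b − a.
The 3×3 boundary matrix has rank 2 and Smith normal form diag(1,1).

Reading off H_k = ker ∂_k / im ∂_{k+1}:

  H_0: rank C_0 − rank ∂_1 = 3 − 2 = 1, and the invariant factors of ∂_1 are all 1, so H_0 = Z.
  H_1: rank ker ∂_1 − rank ∂_2 = (3 − 2) − 0 = 1, and there is no ∂_2, so H_1 = Z.

As a check, the Euler characteristic is 3 − 3 = 0, which agrees with 1 − 1 = 0.

Hence the Betti numbers are b_0 = 1, b_1 = 1.

b_0 = 1, b_1 = 1.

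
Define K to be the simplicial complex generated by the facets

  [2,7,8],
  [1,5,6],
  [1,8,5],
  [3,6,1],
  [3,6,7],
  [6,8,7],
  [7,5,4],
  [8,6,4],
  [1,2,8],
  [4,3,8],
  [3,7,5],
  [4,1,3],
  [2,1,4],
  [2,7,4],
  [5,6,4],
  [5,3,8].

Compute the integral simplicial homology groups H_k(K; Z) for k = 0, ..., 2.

H_0 = Z,  H_1 = Z^2,  H_2 = Z.

We work with the vertex ordering 1 < 2 < 3 < 4 < 5 < 6 < 7 < 8. The simplices of K, each written with vertices in increasing order, are:

  0-simplices (8): [1], [2], [3], [4], [5], [6], [7], [8]
  1-simplices (24): (24 of them)
  2-simplices (16): [1,2,4], [1,2,8], [1,3,4], [1,3,6], [1,5,6], [1,5,8], [2,4,7], [2,7,8], [3,4,8], [3,5,7], [3,5,8], [3,6,7], [4,5,6], [4,5,7], [4,6,8], [6,7,8]

Hence C_0 ≅ Z^8, C_1 ≅ Z^24, C_2 ≅ Z^16.

The boundary map ∂_1: C_1 → C_0 is given by ∂[p,q] = [q] − [p].
The 8×24 boundary matrix has rank 7 and Smith normal form diag(1,1,1,1,1,1,1).

∂_2: C_2 → C_1 acts by ∂[p,q,r] = [q,r] − [p,r] + [p,q]. For instance
  ∂[1,5,6] = [5,6] − [1,6] + [1,5],
  ∂[3,5,7] = [5,7] − [3,7] + [3,5].
The 24×16 boundary matrix has rank 15 and Smith normal form diag(1,1,1,1,1,1,1,1,1,1,1,1,1,1,1).

Reading off H_k = ker ∂_k / im ∂_{k+1}:

  H_0: rank C_0 − rank ∂_1 = 8 − 7 = 1, and the invariant factors of ∂_1 are all 1, so H_0 ≅ Z.
  H_1: rank ker ∂_1 − rank ∂_2 = (24 − 7) − 15 = 2, and the invariant factors of ∂_2 are all 1, so H_1 ≅ Z^2.
  H_2: rank ker ∂_2 − rank ∂_3 = (16 − 15) − 0 = 1, and there is no ∂_3, so H_2 ≅ Z.

(K is a triangulation of the torus T^2.)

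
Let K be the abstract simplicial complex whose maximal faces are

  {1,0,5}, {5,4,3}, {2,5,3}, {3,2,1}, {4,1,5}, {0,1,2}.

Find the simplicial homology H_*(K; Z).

Order the vertices as 0 < 1 < 2 < 3 < 4 < 5. Listing each simplex with vertices in this order, K has dimension 2 with simplices:

  0-simplices (6): [0], [1], [2], [3], [4], [5]
  1-simplices (12): [0,1], [0,2], [0,5], [1,2], [1,3], [1,4], [1,5], [2,3], [2,5], [3,4], [3,5], [4,5]
  2-simplices (6): [0,1,2], [0,1,5], [1,2,3], [1,4,5], [2,3,5], [3,4,5]

Hence C_0 ≅ Z^6, C_1 ≅ Z^12, C_2 ≅ Z^6.

The boundary map ∂_1: C_1 → C_0 sends each edge [p,q] (with p < q) to q − p. For instance
  ∂[0,1] = [1] − [0].
The 6×12 boundary matrix has rank 5 and Smith normal form diag(1,1,1,1,1).

The boundary map ∂_2: C_2 → C_1 sends each 2-simplex [p,q,r] to [q,r] − [p,r] + [p,q]. For instance
  ∂[3,4,5] = [4,5] − [3,5] + [3,4],
  ∂[0,1,2] = [1,2] − [0,2] + [0,1].
This gives a 12×6 integer matrix of rank 6; reducing to Smith normal form yields diagonal entries (1,1,1,1,1,1).

Reading off H_k = ker ∂_k / im ∂_{k+1}:

  H_0: rank C_0 − rank ∂_1 = 6 − 5 = 1, and the invariant factors of ∂_1 are all 1, so H_0 ≅ Z.
  H_1: rank ker ∂_1 − rank ∂_2 = (12 − 5) − 6 = 1, and the invariant factors of ∂_2 are all 1, so H_1 ≅ Z.
  H_2: rank ker ∂_2 − rank ∂_3 = (6 − 6) − 0 = 0, and there is no ∂_3, so H_2 ≅ 0.

H_0 = Z,  H_1 = Z,  H_2 = 0.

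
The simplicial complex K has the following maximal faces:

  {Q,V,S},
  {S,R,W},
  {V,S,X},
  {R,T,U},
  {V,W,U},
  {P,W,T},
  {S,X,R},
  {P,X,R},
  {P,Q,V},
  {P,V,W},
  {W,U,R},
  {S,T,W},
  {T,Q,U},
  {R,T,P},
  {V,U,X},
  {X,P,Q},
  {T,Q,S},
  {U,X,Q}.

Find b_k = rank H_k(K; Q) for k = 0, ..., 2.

b_0 = 1, b_1 = 1, b_2 = 0.

Order the vertices as P < Q < R < S < T < U < V < W < X. Listing each simplex with vertices in this order, K has dimension 2 with simplices:

  0-simplices (9): P, Q, R, S, T, U, V, W, X
  1-simplices (27): PQ, PR, PT, PV, PW, PX, QS, QT, QU, QV, QX, RS, RT, RU, RW, RX, ST, SV, SW, SX, TU, TW, UV, UW, UX, VW, VX
  2-simplices (18): PQV, PQX, PRT, PRX, PTW, PVW, QST, QSV, QTU, QUX, RSW, RSX, RTU, RUW, STW, SVX, UVW, UVX

giving chain groups C_0 ≅ Z^9, C_1 ≅ Z^27, C_2 ≅ Z^18.

Boundary ∂_1: C_1 → C_0 maps an edge to its endpoints' difference, ∂[p,q] = q − p. For instance
  ∂QS = S − Q.
This gives a 9×27 integer matrix of rank 8; reducing to Smith normal form yields diagonal entries (1,1,1,1,1,1,1,1).

∂_2: C_2 → C_1 acts by ∂[p,q,r] = [q,r] − [p,r] + [p,q]. For instance
  ∂RUW = UW − RW + RU,
  ∂SVX = VX − SX + SV.
As a 27×18 matrix over Z this has rank 18, with invariant factors (1,1,1,1,1,1,1,1,1,1,1,1,1,1,1,1,1,2).

Reading off H_k = ker ∂_k / im ∂_{k+1}:

  H_0: rank C_0 − rank ∂_1 = 9 − 8 = 1, and the invariant factors of ∂_1 are all 1, so H_0 ≅ Z.
  H_1: rank ker ∂_1 − rank ∂_2 = (27 − 8) − 18 = 1, and ∂_2 has invariant factor 2 > 1, so H_1 ≅ Z ⊕ Z_2.
  H_2: rank ker ∂_2 − rank ∂_3 = (18 − 18) − 0 = 0, and there is no ∂_3, so H_2 ≅ 0.

As a check, the Euler characteristic is 9 − 27 + 18 = 0, which agrees with 1 − 1 + 0 = 0.

Hence the Betti numbers are b_0 = 1, b_1 = 1, b_2 = 0.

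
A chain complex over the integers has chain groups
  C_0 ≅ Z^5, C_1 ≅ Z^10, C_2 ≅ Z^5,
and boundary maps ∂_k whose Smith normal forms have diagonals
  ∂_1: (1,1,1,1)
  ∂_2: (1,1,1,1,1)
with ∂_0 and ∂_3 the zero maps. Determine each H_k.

H_0: b_0 = 5 − 0 − 4 = 1; torsion from ∂_1 factors > 1: none. So H_0 = Z.
H_1: b_1 = 10 − 4 − 5 = 1; torsion from ∂_2 factors > 1: none. So H_1 = Z.
H_2: b_2 = 5 − 5 − 0 = 0; torsion from ∂_3 factors > 1: none. So H_2 = 0.

H_0 = Z,  H_1 = Z,  H_2 = 0.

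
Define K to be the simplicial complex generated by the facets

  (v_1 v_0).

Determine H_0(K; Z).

Take the total order v_0 < v_1 on the vertex set. Then K (dimension 1) consists of the simplices:

  0-simplices (2): [v_0], [v_1]
  1-simplices (1): [v_0,v_1]

giving chain groups C_0 ≅ Z^2, C_1 ≅ Z^1.

∂_1: C_1 → C_0 sends each edge [p,q] (with p < q) to q − p. For instance
  ∂[v_0,v_1] = [v_1] − [v_0].
As a 2×1 matrix over Z this has rank 1, with invariant factors (1).

Reading off H_k = ker ∂_k / im ∂_{k+1}:

  H_0: rank C_0 − rank ∂_1 = 2 − 1 = 1, and the invariant factors of ∂_1 are all 1, so H_0 = Z.

H_0 ≅ Z.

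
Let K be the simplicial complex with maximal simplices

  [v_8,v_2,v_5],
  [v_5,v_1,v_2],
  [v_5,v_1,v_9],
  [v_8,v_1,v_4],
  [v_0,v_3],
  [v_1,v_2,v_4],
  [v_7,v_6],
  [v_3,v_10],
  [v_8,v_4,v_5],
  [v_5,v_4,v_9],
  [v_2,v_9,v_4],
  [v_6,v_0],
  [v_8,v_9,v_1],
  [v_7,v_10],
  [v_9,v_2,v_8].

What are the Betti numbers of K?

Fix the vertex order v_0 < v_1 < v_2 < v_3 < v_4 < v_5 < v_6 < v_7 < v_8 < v_9 < v_10 and write every simplex with vertices in increasing order. Then dim K = 2 and the simplices of K are:

  0-simplices (11): [v_0], [v_1], [v_2], [v_3], [v_4], [v_5], [v_6], [v_7], [v_8], [v_9], [v_10]
  1-simplices (20): (20 of them)
  2-simplices (10): [v_1,v_2,v_4], [v_1,v_2,v_5], [v_1,v_4,v_8], [v_1,v_5,v_9], [v_1,v_8,v_9], [v_2,v_4,v_9], [v_2,v_5,v_8], [v_2,v_8,v_9], [v_4,v_5,v_8], [v_4,v_5,v_9]

giving chain groups C_0 ≅ Z^11, C_1 ≅ Z^20, C_2 ≅ Z^10.

∂_1: C_1 → C_0 maps an edge to its endpoints' difference, ∂[p,q] = q − p. For instance
  ∂[v_1,v_8] = [v_8] − [v_1].
This gives a 11×20 integer matrix of rank 9; reducing to Smith normal form yields diagonal entries (1,1,1,1,1,1,1,1,1).

∂_2: C_2 → C_1 acts by ∂[p,q,r] = [q,r] − [p,r] + [p,q]. For instance
  ∂[v_2,v_5,v_8] = [v_5,v_8] − [v_2,v_8] + [v_2,v_5],
  ∂[v_1,v_4,v_8] = [v_4,v_8] − [v_1,v_8] + [v_1,v_4].
This gives a 20×10 integer matrix of rank 10; reducing to Smith normal form yields diagonal entries (1,1,1,1,1,1,1,1,1,2).

Computing H_k = (kernel of ∂_k) / (image of ∂_{k+1}):

  H_0: rank C_0 − rank ∂_1 = 11 − 9 = 2, and the invariant factors of ∂_1 are all 1, so H_0 = Z^2.
  H_1: rank ker ∂_1 − rank ∂_2 = (20 − 9) − 10 = 1, and ∂_2 has invariant factor 2 > 1, so H_1 = Z ⊕ Z/2.
  H_2: rank ker ∂_2 − rank ∂_3 = (10 − 10) − 0 = 0, and there is no ∂_3, so H_2 = 0.

Hence the Betti numbers are b_0 = 2, b_1 = 1, b_2 = 0.

b_0 = 2, b_1 = 1, b_2 = 0.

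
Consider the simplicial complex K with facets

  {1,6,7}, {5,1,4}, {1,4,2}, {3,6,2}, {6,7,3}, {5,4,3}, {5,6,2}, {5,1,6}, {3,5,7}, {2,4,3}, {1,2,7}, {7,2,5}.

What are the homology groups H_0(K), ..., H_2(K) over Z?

Take the total order 1 < 2 < 3 < 4 < 5 < 6 < 7 on the vertex set. Then K (dimension 2) consists of the simplices:

  0-simplices (7): [1], [2], [3], [4], [5], [6], [7]
  1-simplices (18): [1,2], [1,4], [1,5], [1,6], [1,7], [2,3], [2,4], [2,5], [2,6], [2,7], [3,4], [3,5], [3,6], [3,7], [4,5], [5,6], [5,7], [6,7]
  2-simplices (12): [1,2,4], [1,2,7], [1,4,5], [1,5,6], [1,6,7], [2,3,4], [2,3,6], [2,5,6], [2,5,7], [3,4,5], [3,5,7], [3,6,7]

Hence C_0 ≅ Z^7, C_1 ≅ Z^18, C_2 ≅ Z^12.

Boundary ∂_1: C_1 → C_0 sends each edge [p,q] (with p < q) to q − p. For instance
  ∂[2,3] = [3] − [2].
The 7×18 boundary matrix has rank 6 and Smith normal form diag(1,1,1,1,1,1).

∂_2: C_2 → C_1 maps a triangle to the signed sum of its edges. For instance
  ∂[2,5,7] = [5,7] − [2,7] + [2,5],
  ∂[3,5,7] = [5,7] − [3,7] + [3,5].
The resulting 18×12 matrix has rank 12, and its Smith normal form has invariant factors (1,1,1,1,1,1,1,1,1,1,1,2).

Computing H_k = (kernel of ∂_k) / (image of ∂_{k+1}):

  H_0: rank C_0 − rank ∂_1 = 7 − 6 = 1, and the invariant factors of ∂_1 are all 1, so H_0 = Z.
  H_1: rank ker ∂_1 − rank ∂_2 = (18 − 6) − 12 = 0, and ∂_2 has invariant factor 2 > 1, so H_1 = Z/2.
  H_2: rank ker ∂_2 − rank ∂_3 = (12 − 12) − 0 = 0, and there is no ∂_3, so H_2 = 0.

H_0 = Z,  H_1 = Z/2,  H_2 = 0.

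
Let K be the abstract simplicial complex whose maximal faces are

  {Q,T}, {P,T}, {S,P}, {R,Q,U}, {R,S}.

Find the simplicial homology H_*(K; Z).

H_0 ≅ Z,  H_1 ≅ Z,  H_2 = 0.

K has 6 vertices, 7 edges, 1 triangle.
rank ∂_0 = 0, rank ∂_1 = 5 ⇒ b_0 = 6 − 0 − 5 = 1; all invariant factors of ∂_1 are 1 so no torsion. So H_0 ≅ Z.
rank ∂_1 = 5, rank ∂_2 = 1 ⇒ b_1 = 7 − 5 − 1 = 1; all invariant factors of ∂_2 are 1 so no torsion. So H_1 ≅ Z.
rank ∂_2 = 1, rank ∂_3 = 0 ⇒ b_2 = 1 − 1 − 0 = 0. So H_2 ≅ 0.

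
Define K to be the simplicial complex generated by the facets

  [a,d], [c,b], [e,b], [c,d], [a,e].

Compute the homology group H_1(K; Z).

We work with the vertex ordering a < b < c < d < e. The simplices of K, each written with vertices in increasing order, are:

  0-simplices (5): a, b, c, d, e
  1-simplices (5): ad, ae, bc, be, cd

giving chain groups C_0 ≅ Z^5, C_1 ≅ Z^5.

Boundary ∂_1: C_1 → C_0 sends each edge [p,q] (with p < q) to q − p. For instance
  ∂cd = d − c.
This gives a 5×5 integer matrix of rank 4; reducing to Smith normal form yields diagonal entries (1,1,1,1).

Reading off H_k = ker ∂_k / im ∂_{k+1}:

  H_1: rank ker ∂_1 − rank ∂_2 = (5 − 4) − 0 = 1, and there is no ∂_2, so H_1 = Z.

H_1 = Z.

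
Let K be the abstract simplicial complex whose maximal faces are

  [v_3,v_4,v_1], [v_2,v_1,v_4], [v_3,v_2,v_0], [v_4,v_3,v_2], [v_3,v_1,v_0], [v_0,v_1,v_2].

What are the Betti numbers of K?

Take the total order v_0 < v_1 < v_2 < v_3 < v_4 on the vertex set. Then K (dimension 2) consists of the simplices:

  0-simplices (5): [v_0], [v_1], [v_2], [v_3], [v_4]
  1-simplices (9): [v_0,v_1], [v_0,v_2], [v_0,v_3], [v_1,v_2], [v_1,v_3], [v_1,v_4], [v_2,v_3], [v_2,v_4], [v_3,v_4]
  2-simplices (6): [v_0,v_1,v_2], [v_0,v_1,v_3], [v_0,v_2,v_3], [v_1,v_2,v_4], [v_1,v_3,v_4], [v_2,v_3,v_4]

so the chain groups are C_0 ≅ Z^5, C_1 ≅ Z^9, C_2 ≅ Z^6.

Boundary ∂_1: C_1 → C_0 sends each edge [p,q] (with p < q) to q − p. For instance
  ∂[v_1,v_3] = [v_3] − [v_1].
As a 5×9 matrix over Z this has rank 4, with invariant factors (1,1,1,1).

∂_2: C_2 → C_1 sends each 2-simplex [p,q,r] to [q,r] − [p,r] + [p,q]. For instance
  ∂[v_1,v_2,v_4] = [v_2,v_4] − [v_1,v_4] + [v_1,v_2],
  ∂[v_0,v_1,v_3] = [v_1,v_3] − [v_0,v_3] + [v_0,v_1].
The 9×6 boundary matrix has rank 5 and Smith normal form diag(1,1,1,1,1).

Reading off H_k = ker ∂_k / im ∂_{k+1}:

  H_0: rank C_0 − rank ∂_1 = 5 − 4 = 1, and the invariant factors of ∂_1 are all 1, so H_0 = Z.
  H_1: rank ker ∂_1 − rank ∂_2 = (9 − 4) − 5 = 0, and the invariant factors of ∂_2 are all 1, so H_1 = 0.
  H_2: rank ker ∂_2 − rank ∂_3 = (6 − 5) − 0 = 1, and there is no ∂_3, so H_2 = Z.

As a check, the Euler characteristic is 5 − 9 + 6 = 2, which agrees with 1 − 0 + 1 = 2.

Hence the Betti numbers are b_0 = 1, b_1 = 0, b_2 = 1.

b_0 = 1, b_1 = 0, b_2 = 1.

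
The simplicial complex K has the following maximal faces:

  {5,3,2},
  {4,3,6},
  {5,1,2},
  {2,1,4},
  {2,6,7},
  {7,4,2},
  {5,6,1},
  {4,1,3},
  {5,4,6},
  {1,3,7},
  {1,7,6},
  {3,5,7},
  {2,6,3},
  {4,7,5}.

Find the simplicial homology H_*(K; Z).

H_0 ≅ Z,  H_1 ≅ Z^2,  H_2 ≅ Z.

We work with the vertex ordering 1 < 2 < 3 < 4 < 5 < 6 < 7. The simplices of K, each written with vertices in increasing order, are:

  0-simplices (7): [1], [2], [3], [4], [5], [6], [7]
  1-simplices (21): [1,2], [1,3], [1,4], [1,5], [1,6], [1,7], [2,3], [2,4], [2,5], [2,6], [2,7], [3,4], [3,5], [3,6], [3,7], [4,5], [4,6], [4,7], [5,6], [5,7], [6,7]
  2-simplices (14): [1,2,4], [1,2,5], [1,3,4], [1,3,7], [1,5,6], [1,6,7], [2,3,5], [2,3,6], [2,4,7], [2,6,7], [3,4,6], [3,5,7], [4,5,6], [4,5,7]

giving chain groups C_0 ≅ Z^7, C_1 ≅ Z^21, C_2 ≅ Z^14.

Boundary ∂_1: C_1 → C_0 is given by ∂[p,q] = [q] − [p]. For instance
  ∂[3,5] = [5] − [3].
The 7×21 boundary matrix has rank 6 and Smith normal form diag(1,1,1,1,1,1).

∂_2: C_2 → C_1 maps a triangle to the signed sum of its edges. For instance
  ∂[1,6,7] = [6,7] − [1,7] + [1,6],
  ∂[4,5,7] = [5,7] − [4,7] + [4,5].
The 21×14 boundary matrix has rank 13 and Smith normal form diag(1,1,1,1,1,1,1,1,1,1,1,1,1).

Reading off H_k = ker ∂_k / im ∂_{k+1}:

  H_0: rank C_0 − rank ∂_1 = 7 − 6 = 1, and the invariant factors of ∂_1 are all 1, so H_0 = Z.
  H_1: rank ker ∂_1 − rank ∂_2 = (21 − 6) − 13 = 2, and the invariant factors of ∂_2 are all 1, so H_1 = Z^2.
  H_2: rank ker ∂_2 − rank ∂_3 = (14 − 13) − 0 = 1, and there is no ∂_3, so H_2 = Z.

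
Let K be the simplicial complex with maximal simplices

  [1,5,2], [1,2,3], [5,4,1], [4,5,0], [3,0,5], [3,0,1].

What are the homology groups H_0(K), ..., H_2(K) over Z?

H_0 ≅ Z,  H_1 ≅ Z,  H_2 = 0.

K has 6 vertices, 12 edges, 6 triangles.
rank ∂_0 = 0, rank ∂_1 = 5 ⇒ b_0 = 6 − 0 − 5 = 1; all invariant factors of ∂_1 are 1 so no torsion. So H_0 ≅ Z.
rank ∂_1 = 5, rank ∂_2 = 6 ⇒ b_1 = 12 − 5 − 6 = 1; all invariant factors of ∂_2 are 1 so no torsion. So H_1 ≅ Z.
rank ∂_2 = 6, rank ∂_3 = 0 ⇒ b_2 = 6 − 6 − 0 = 0. So H_2 ≅ 0.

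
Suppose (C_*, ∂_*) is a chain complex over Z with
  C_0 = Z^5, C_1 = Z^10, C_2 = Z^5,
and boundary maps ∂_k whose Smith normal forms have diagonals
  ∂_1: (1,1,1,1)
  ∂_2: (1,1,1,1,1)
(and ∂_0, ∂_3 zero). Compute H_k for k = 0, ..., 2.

H_0 = Z,  H_1 = Z,  H_2 = 0.

H_0: b_0 = 5 − 0 − 4 = 1; torsion from ∂_1 factors > 1: none. So H_0 = Z.
H_1: b_1 = 10 − 4 − 5 = 1; torsion from ∂_2 factors > 1: none. So H_1 = Z.
H_2: b_2 = 5 − 5 − 0 = 0; torsion from ∂_3 factors > 1: none. So H_2 = 0.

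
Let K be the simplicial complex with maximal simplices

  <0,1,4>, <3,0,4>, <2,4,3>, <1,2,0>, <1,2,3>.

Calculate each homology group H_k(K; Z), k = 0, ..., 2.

H_0 = Z,  H_1 = Z,  H_2 = 0.

Order the vertices as 0 < 1 < 2 < 3 < 4. Listing each simplex with vertices in this order, K has dimension 2 with simplices:

  0-simplices (5): [0], [1], [2], [3], [4]
  1-simplices (10): [0,1], [0,2], [0,3], [0,4], [1,2], [1,3], [1,4], [2,3], [2,4], [3,4]
  2-simplices (5): [0,1,2], [0,1,4], [0,3,4], [1,2,3], [2,3,4]

Hence C_0 ≅ Z^5, C_1 ≅ Z^10, C_2 ≅ Z^5.

Boundary ∂_1: C_1 → C_0 maps an edge to its endpoints' difference, ∂[p,q] = q − p.
The resulting 5×10 matrix has rank 4, and its Smith normal form has invariant factors (1,1,1,1).

Boundary ∂_2: C_2 → C_1 sends each 2-simplex [p,q,r] to [q,r] − [p,r] + [p,q]. For instance
  ∂[0,1,2] = [1,2] − [0,2] + [0,1],
  ∂[1,2,3] = [2,3] − [1,3] + [1,2].
This gives a 10×5 integer matrix of rank 5; reducing to Smith normal form yields diagonal entries (1,1,1,1,1).

Computing H_k = (kernel of ∂_k) / (image of ∂_{k+1}):

  H_0: rank C_0 − rank ∂_1 = 5 − 4 = 1, and the invariant factors of ∂_1 are all 1, so H_0 = Z.
  H_1: rank ker ∂_1 − rank ∂_2 = (10 − 4) − 5 = 1, and the invariant factors of ∂_2 are all 1, so H_1 = Z.
  H_2: rank ker ∂_2 − rank ∂_3 = (5 − 5) − 0 = 0, and there is no ∂_3, so H_2 = 0.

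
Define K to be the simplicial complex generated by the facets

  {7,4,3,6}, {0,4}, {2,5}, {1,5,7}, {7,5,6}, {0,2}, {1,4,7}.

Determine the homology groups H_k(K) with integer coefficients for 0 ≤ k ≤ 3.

We work with the vertex ordering 0 < 1 < 2 < 3 < 4 < 5 < 6 < 7. The simplices of K, each written with vertices in increasing order, are:

  0-simplices (8): [0], [1], [2], [3], [4], [5], [6], [7]
  1-simplices (14): [0,2], [0,4], [1,4], [1,5], [1,7], [2,5], [3,4], [3,6], [3,7], [4,6], [4,7], [5,6], [5,7], [6,7]
  2-simplices (7): [1,4,7], [1,5,7], [3,4,6], [3,4,7], [3,6,7], [4,6,7], [5,6,7]
  3-simplices (1): [3,4,6,7]

so the chain groups are C_0 ≅ Z^8, C_1 ≅ Z^14, C_2 ≅ Z^7, C_3 ≅ Z^1.

Boundary ∂_1: C_1 → C_0 sends each edge [p,q] (with p < q) to q − p.
This gives a 8×14 integer matrix of rank 7; reducing to Smith normal form yields diagonal entries (1,1,1,1,1,1,1).

The boundary map ∂_2: C_2 → C_1 sends each 2-simplex [p,q,r] to [q,r] − [p,r] + [p,q]. For instance
  ∂[3,4,7] = [4,7] − [3,7] + [3,4],
  ∂[5,6,7] = [6,7] − [5,7] + [5,6].
The 14×7 boundary matrix has rank 6 and Smith normal form diag(1,1,1,1,1,1).

∂_3: C_3 → C_2 sends each 3-simplex σ to the alternating sum Σ_i (−1)^i (σ with its i-th vertex removed). For instance
  ∂[3,4,6,7] = [4,6,7] − [3,6,7] + [3,4,7] − [3,4,6].
As a 7×1 matrix over Z this has rank 1, with invariant factors (1).

Computing H_k = (kernel of ∂_k) / (image of ∂_{k+1}):

  H_0: rank C_0 − rank ∂_1 = 8 − 7 = 1, and the invariant factors of ∂_1 are all 1, so H_0 = Z.
  H_1: rank ker ∂_1 − rank ∂_2 = (14 − 7) − 6 = 1, and the invariant factors of ∂_2 are all 1, so H_1 = Z.
  H_2: rank ker ∂_2 − rank ∂_3 = (7 − 6) − 1 = 0, and the invariant factors of ∂_3 are all 1, so H_2 = 0.
  H_3: rank ker ∂_3 − rank ∂_4 = (1 − 1) − 0 = 0, and there is no ∂_4, so H_3 = 0.

H_0 ≅ Z,  H_1 ≅ Z,  H_2 = 0,  H_3 = 0.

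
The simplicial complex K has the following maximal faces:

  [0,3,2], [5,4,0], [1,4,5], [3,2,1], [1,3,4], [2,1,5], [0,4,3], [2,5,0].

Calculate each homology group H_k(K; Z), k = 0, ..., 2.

Order the vertices as 0 < 1 < 2 < 3 < 4 < 5. Listing each simplex with vertices in this order, K has dimension 2 with simplices:

  0-simplices (6): [0], [1], [2], [3], [4], [5]
  1-simplices (12): [0,2], [0,3], [0,4], [0,5], [1,2], [1,3], [1,4], [1,5], [2,3], [2,5], [3,4], [4,5]
  2-simplices (8): [0,2,3], [0,2,5], [0,3,4], [0,4,5], [1,2,3], [1,2,5], [1,3,4], [1,4,5]

so the chain groups are C_0 ≅ Z^6, C_1 ≅ Z^12, C_2 ≅ Z^8.

The boundary map ∂_1: C_1 → C_0 is given by ∂[p,q] = [q] − [p].
The 6×12 boundary matrix has rank 5 and Smith normal form diag(1,1,1,1,1).

∂_2: C_2 → C_1 sends each 2-simplex [p,q,r] to [q,r] − [p,r] + [p,q]. For instance
  ∂[1,2,3] = [2,3] − [1,3] + [1,2],
  ∂[0,4,5] = [4,5] − [0,5] + [0,4].
This gives a 12×8 integer matrix of rank 7; reducing to Smith normal form yields diagonal entries (1,1,1,1,1,1,1).

Reading off H_k = ker ∂_k / im ∂_{k+1}:

  H_0: rank C_0 − rank ∂_1 = 6 − 5 = 1, and the invariant factors of ∂_1 are all 1, so H_0 ≅ Z.
  H_1: rank ker ∂_1 − rank ∂_2 = (12 − 5) − 7 = 0, and the invariant factors of ∂_2 are all 1, so H_1 ≅ 0.
  H_2: rank ker ∂_2 − rank ∂_3 = (8 − 7) − 0 = 1, and there is no ∂_3, so H_2 ≅ Z.

As a check, the Euler characteristic is 6 − 12 + 8 = 2, which agrees with 1 − 0 + 1 = 2.
(K is a triangulation of the 2-sphere S^2.)

H_0 ≅ Z,  H_1 = 0,  H_2 ≅ Z.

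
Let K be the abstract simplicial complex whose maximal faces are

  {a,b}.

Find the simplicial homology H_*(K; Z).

H_0 = Z,  H_1 = 0.

K has 2 vertices, 1 edge.
rank ∂_0 = 0, rank ∂_1 = 1 ⇒ b_0 = 2 − 0 − 1 = 1; all invariant factors of ∂_1 are 1 so no torsion. So H_0 ≅ Z.
rank ∂_1 = 1, rank ∂_2 = 0 ⇒ b_1 = 1 − 1 − 0 = 0. So H_1 ≅ 0.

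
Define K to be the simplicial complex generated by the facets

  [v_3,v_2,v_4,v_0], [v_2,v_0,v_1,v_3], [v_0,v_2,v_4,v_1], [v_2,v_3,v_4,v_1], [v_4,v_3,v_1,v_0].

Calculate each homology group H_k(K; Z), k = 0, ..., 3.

K has 5 vertices, 10 edges, 10 triangles, 5 3-simplices.
rank ∂_0 = 0, rank ∂_1 = 4 ⇒ b_0 = 5 − 0 − 4 = 1; all invariant factors of ∂_1 are 1 so no torsion. So H_0 = Z.
rank ∂_1 = 4, rank ∂_2 = 6 ⇒ b_1 = 10 − 4 − 6 = 0; all invariant factors of ∂_2 are 1 so no torsion. So H_1 = 0.
rank ∂_2 = 6, rank ∂_3 = 4 ⇒ b_2 = 10 − 6 − 4 = 0; all invariant factors of ∂_3 are 1 so no torsion. So H_2 = 0.
rank ∂_3 = 4, rank ∂_4 = 0 ⇒ b_3 = 5 − 4 − 0 = 1. So H_3 = Z.

H_0 = Z,  H_1 = 0,  H_2 = 0,  H_3 = Z.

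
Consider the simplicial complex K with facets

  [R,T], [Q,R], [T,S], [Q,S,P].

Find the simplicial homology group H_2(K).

K has 5 vertices, 6 edges, 1 triangle.
rank ∂_2 = 1, rank ∂_3 = 0 ⇒ b_2 = 1 − 1 − 0 = 0. So H_2 ≅ 0.

H_2 ≅ 0.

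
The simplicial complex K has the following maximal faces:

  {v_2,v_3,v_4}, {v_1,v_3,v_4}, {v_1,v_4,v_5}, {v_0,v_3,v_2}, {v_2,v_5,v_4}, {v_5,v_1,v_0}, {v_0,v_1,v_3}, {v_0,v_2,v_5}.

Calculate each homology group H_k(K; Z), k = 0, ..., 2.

Order the vertices as v_0 < v_1 < v_2 < v_3 < v_4 < v_5. Listing each simplex with vertices in this order, K has dimension 2 with simplices:

  0-simplices (6): [v_0], [v_1], [v_2], [v_3], [v_4], [v_5]
  1-simplices (12): [v_0,v_1], [v_0,v_2], [v_0,v_3], [v_0,v_5], [v_1,v_3], [v_1,v_4], [v_1,v_5], [v_2,v_3], [v_2,v_4], [v_2,v_5], [v_3,v_4], [v_4,v_5]
  2-simplices (8): [v_0,v_1,v_3], [v_0,v_1,v_5], [v_0,v_2,v_3], [v_0,v_2,v_5], [v_1,v_3,v_4], [v_1,v_4,v_5], [v_2,v_3,v_4], [v_2,v_4,v_5]

Hence C_0 ≅ Z^6, C_1 ≅ Z^12, C_2 ≅ Z^8.

The boundary map ∂_1: C_1 → C_0 is given by ∂[p,q] = [q] − [p]. For instance
  ∂[v_3,v_4] = [v_4] − [v_3].
The 6×12 boundary matrix has rank 5 and Smith normal form diag(1,1,1,1,1).

The boundary map ∂_2: C_2 → C_1 acts by ∂[p,q,r] = [q,r] − [p,r] + [p,q]. For instance
  ∂[v_0,v_1,v_5] = [v_1,v_5] − [v_0,v_5] + [v_0,v_1],
  ∂[v_1,v_3,v_4] = [v_3,v_4] − [v_1,v_4] + [v_1,v_3].
The 12×8 boundary matrix has rank 7 and Smith normal form diag(1,1,1,1,1,1,1).

Reading off H_k = ker ∂_k / im ∂_{k+1}:

  H_0: rank C_0 − rank ∂_1 = 6 − 5 = 1, and the invariant factors of ∂_1 are all 1, so H_0 ≅ Z.
  H_1: rank ker ∂_1 − rank ∂_2 = (12 − 5) − 7 = 0, and the invariant factors of ∂_2 are all 1, so H_1 ≅ 0.
  H_2: rank ker ∂_2 − rank ∂_3 = (8 − 7) − 0 = 1, and there is no ∂_3, so H_2 ≅ Z.

(K is a triangulation of the 2-sphere S^2.)

H_0 ≅ Z,  H_1 = 0,  H_2 ≅ Z.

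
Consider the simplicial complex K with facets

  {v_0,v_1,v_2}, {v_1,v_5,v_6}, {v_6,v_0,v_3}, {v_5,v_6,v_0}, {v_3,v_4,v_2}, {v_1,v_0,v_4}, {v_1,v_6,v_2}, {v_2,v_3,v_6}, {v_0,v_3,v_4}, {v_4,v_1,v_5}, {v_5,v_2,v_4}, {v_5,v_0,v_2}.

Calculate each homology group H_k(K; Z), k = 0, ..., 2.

H_0 = Z,  H_1 = Z/2Z,  H_2 = 0.

Order the vertices as v_0 < v_1 < v_2 < v_3 < v_4 < v_5 < v_6. Listing each simplex with vertices in this order, K has dimension 2 with simplices:

  0-simplices (7): [v_0], [v_1], [v_2], [v_3], [v_4], [v_5], [v_6]
  1-simplices (18): (18 of them)
  2-simplices (12): (12 of them)

Hence C_0 ≅ Z^7, C_1 ≅ Z^18, C_2 ≅ Z^12.

∂_1: C_1 → C_0 is given by ∂[p,q] = [q] − [p].
The resulting 7×18 matrix has rank 6, and its Smith normal form has invariant factors (1,1,1,1,1,1).

Boundary ∂_2: C_2 → C_1 maps a triangle to the signed sum of its edges. For instance
  ∂[v_1,v_4,v_5] = [v_4,v_5] − [v_1,v_5] + [v_1,v_4],
  ∂[v_0,v_2,v_5] = [v_2,v_5] − [v_0,v_5] + [v_0,v_2].
The 18×12 boundary matrix has rank 12 and Smith normal form diag(1,1,1,1,1,1,1,1,1,1,1,2).

Now H_k = ker ∂_k / im ∂_{k+1}, so:

  H_0: rank C_0 − rank ∂_1 = 7 − 6 = 1, and the invariant factors of ∂_1 are all 1, so H_0 ≅ Z.
  H_1: rank ker ∂_1 − rank ∂_2 = (18 − 6) − 12 = 0, and ∂_2 has invariant factor 2 > 1, so H_1 ≅ Z/2Z.
  H_2: rank ker ∂_2 − rank ∂_3 = (12 − 12) − 0 = 0, and there is no ∂_3, so H_2 ≅ 0.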